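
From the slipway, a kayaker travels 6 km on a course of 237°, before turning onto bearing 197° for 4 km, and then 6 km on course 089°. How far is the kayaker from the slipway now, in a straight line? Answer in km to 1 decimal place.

Leg 1 (237°, 6 km): east 6 sin 237° = -5.03, north 6 cos 237° = -3.27
Leg 2 (197°, 4 km): east 4 sin 197° = -1.17, north 4 cos 197° = -3.83
Leg 3 (089°, 6 km): east 6 sin 89° = 6.00, north 6 cos 89° = 0.10
Net: -0.20 east, -6.99 north. Distance = √((-0.20)² + (-6.99)²) = 6.991 km.

7.0 km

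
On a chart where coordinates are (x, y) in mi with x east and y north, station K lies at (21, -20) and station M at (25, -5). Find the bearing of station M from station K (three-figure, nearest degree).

Δeast = 25 − 21 = 4.00; Δnorth = -5 − -20 = 15.00.
Bearing = atan2(Δeast, Δnorth) mod 360° = 14.93° ≈ 015°.

015°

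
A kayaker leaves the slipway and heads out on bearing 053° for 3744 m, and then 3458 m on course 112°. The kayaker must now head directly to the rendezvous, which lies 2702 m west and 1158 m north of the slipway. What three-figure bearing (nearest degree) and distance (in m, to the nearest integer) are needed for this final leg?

Leg 1 (053°, 3744 m): east 3744 sin 53° = 2990.09, north 3744 cos 53° = 2253.20
Leg 2 (112°, 3458 m): east 3458 sin 112° = 3206.20, north 3458 cos 112° = -1295.39
Current position: (6196.29, 957.81). Target: (-2702, 1158). Remaining: Δeast = -8898.29, Δnorth = 200.19.
Bearing = atan2(-8898.29, 200.19) mod 360° = 271.29°; distance = √((-8898.29)² + (200.19)²) = 8900.545 m.

271°, 8901 m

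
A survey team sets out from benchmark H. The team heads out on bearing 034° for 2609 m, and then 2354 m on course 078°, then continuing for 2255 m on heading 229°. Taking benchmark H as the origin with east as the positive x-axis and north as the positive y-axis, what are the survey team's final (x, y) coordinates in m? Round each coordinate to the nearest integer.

(2060, 1173)

Leg 1 (034°, 2609 m): east 2609 sin 34° = 1458.93, north 2609 cos 34° = 2162.96
Leg 2 (078°, 2354 m): east 2354 sin 78° = 2302.56, north 2354 cos 78° = 489.42
Leg 3 (229°, 2255 m): east 2255 sin 229° = -1701.87, north 2255 cos 229° = -1479.41
Summing: 2059.62 m east, 1172.97 m north → (2060, 1173).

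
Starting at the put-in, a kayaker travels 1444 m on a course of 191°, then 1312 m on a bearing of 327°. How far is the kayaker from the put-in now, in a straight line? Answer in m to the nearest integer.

Leg 1 (191°, 1444 m): east 1444 sin 191° = -275.53, north 1444 cos 191° = -1417.47
Leg 2 (327°, 1312 m): east 1312 sin 327° = -714.57, north 1312 cos 327° = 1100.34
Net: -990.09 east, -317.13 north. Distance = √((-990.09)² + (-317.13)²) = 1039.645 m.

1040 m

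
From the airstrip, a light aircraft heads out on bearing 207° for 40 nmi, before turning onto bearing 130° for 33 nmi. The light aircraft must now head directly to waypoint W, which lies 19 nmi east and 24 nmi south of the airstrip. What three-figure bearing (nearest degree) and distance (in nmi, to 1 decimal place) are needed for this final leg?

020°, 34.9 nmi

Leg 1 (207°, 40 nmi): east 40 sin 207° = -18.16, north 40 cos 207° = -35.64
Leg 2 (130°, 33 nmi): east 33 sin 130° = 25.28, north 33 cos 130° = -21.21
Current position: (7.12, -56.85). Target: (19, -24). Remaining: Δeast = 11.88, Δnorth = 32.85.
Bearing = atan2(11.88, 32.85) mod 360° = 19.88°; distance = √((11.88)² + (32.85)²) = 34.934 nmi.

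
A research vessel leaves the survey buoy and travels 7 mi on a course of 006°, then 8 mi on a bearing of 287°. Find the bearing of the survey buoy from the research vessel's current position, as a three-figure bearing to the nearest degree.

143°

Leg 1 (006°, 7 mi): east 7 sin 6° = 0.73, north 7 cos 6° = 6.96
Leg 2 (287°, 8 mi): east 8 sin 287° = -7.65, north 8 cos 287° = 2.34
Net displacement: -6.92 east, 9.30 north. Direction back to start is (6.92, -9.30): bearing = atan2(6.92, -9.30) mod 360° = 143.35° ≈ 143°.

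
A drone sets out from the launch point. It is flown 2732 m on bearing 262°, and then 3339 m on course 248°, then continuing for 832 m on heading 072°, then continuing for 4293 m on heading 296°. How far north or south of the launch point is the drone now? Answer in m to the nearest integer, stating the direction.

Leg 1 (262°, 2732 m): east 2732 sin 262° = -2705.41, north 2732 cos 262° = -380.22
Leg 2 (248°, 3339 m): east 3339 sin 248° = -3095.87, north 3339 cos 248° = -1250.81
Leg 3 (072°, 832 m): east 832 sin 72° = 791.28, north 832 cos 72° = 257.10
Leg 4 (296°, 4293 m): east 4293 sin 296° = -3858.52, north 4293 cos 296° = 1881.93
Net north component: 508.00 m.

508 m north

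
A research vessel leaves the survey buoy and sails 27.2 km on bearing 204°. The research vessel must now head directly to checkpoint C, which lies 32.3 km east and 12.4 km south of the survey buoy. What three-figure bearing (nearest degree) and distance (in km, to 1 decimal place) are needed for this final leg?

Leg 1 (204°, 27.2 km): east 27.2 sin 204° = -11.06, north 27.2 cos 204° = -24.85
Current position: (-11.06, -24.85). Target: (32.3, -12.4). Remaining: Δeast = 43.36, Δnorth = 12.45.
Bearing = atan2(43.36, 12.45) mod 360° = 73.98°; distance = √((43.36)² + (12.45)²) = 45.115 km.

074°, 45.1 km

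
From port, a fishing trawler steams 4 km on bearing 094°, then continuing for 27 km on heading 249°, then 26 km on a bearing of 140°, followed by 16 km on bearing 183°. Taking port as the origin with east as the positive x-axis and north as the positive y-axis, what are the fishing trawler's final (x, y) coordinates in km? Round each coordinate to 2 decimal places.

(-5.34, -45.85)

Leg 1 (094°, 4 km): east 4 sin 94° = 3.99, north 4 cos 94° = -0.28
Leg 2 (249°, 27 km): east 27 sin 249° = -25.21, north 27 cos 249° = -9.68
Leg 3 (140°, 26 km): east 26 sin 140° = 16.71, north 26 cos 140° = -19.92
Leg 4 (183°, 16 km): east 16 sin 183° = -0.84, north 16 cos 183° = -15.98
Summing: -5.34 km east, -45.85 km north → (-5.34, -45.85).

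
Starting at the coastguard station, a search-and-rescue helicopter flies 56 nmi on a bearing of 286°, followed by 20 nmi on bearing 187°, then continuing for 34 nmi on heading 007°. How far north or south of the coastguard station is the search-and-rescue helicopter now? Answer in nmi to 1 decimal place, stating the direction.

Leg 1 (286°, 56 nmi): east 56 sin 286° = -53.83, north 56 cos 286° = 15.44
Leg 2 (187°, 20 nmi): east 20 sin 187° = -2.44, north 20 cos 187° = -19.85
Leg 3 (007°, 34 nmi): east 34 sin 7° = 4.14, north 34 cos 7° = 33.75
Net north component: 29.33 nmi.

29.3 nmi north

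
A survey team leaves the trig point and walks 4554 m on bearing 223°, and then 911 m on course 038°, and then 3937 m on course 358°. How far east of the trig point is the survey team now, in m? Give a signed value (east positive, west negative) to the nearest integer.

Leg 1 (223°, 4554 m): east 4554 sin 223° = -3105.82, north 4554 cos 223° = -3330.58
Leg 2 (038°, 911 m): east 911 sin 38° = 560.87, north 911 cos 38° = 717.88
Leg 3 (358°, 3937 m): east 3937 sin 358° = -137.40, north 3937 cos 358° = 3934.60
Net east component: -2682.35 m.

-2682 m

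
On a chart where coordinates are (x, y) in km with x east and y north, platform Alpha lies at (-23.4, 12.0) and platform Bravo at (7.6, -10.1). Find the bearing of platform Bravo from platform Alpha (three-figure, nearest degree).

Δeast = 7.6 − -23.4 = 31.00; Δnorth = -10.1 − 12.0 = -22.10.
Bearing = atan2(Δeast, Δnorth) mod 360° = 125.49° ≈ 125°.

125°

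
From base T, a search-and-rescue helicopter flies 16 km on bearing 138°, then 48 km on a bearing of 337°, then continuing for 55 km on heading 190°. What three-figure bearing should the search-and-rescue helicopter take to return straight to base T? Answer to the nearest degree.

039°

Leg 1 (138°, 16 km): east 16 sin 138° = 10.71, north 16 cos 138° = -11.89
Leg 2 (337°, 48 km): east 48 sin 337° = -18.76, north 48 cos 337° = 44.18
Leg 3 (190°, 55 km): east 55 sin 190° = -9.55, north 55 cos 190° = -54.16
Net displacement: -17.60 east, -21.87 north. Direction back to start is (17.60, 21.87): bearing = atan2(17.60, 21.87) mod 360° = 38.82° ≈ 039°.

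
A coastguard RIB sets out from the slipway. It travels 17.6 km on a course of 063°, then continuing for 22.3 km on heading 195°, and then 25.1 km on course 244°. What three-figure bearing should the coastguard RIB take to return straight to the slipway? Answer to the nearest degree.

Leg 1 (063°, 17.6 km): east 17.6 sin 63° = 15.68, north 17.6 cos 63° = 7.99
Leg 2 (195°, 22.3 km): east 22.3 sin 195° = -5.77, north 22.3 cos 195° = -21.54
Leg 3 (244°, 25.1 km): east 25.1 sin 244° = -22.56, north 25.1 cos 244° = -11.00
Net displacement: -12.65 east, -24.55 north. Direction back to start is (12.65, 24.55): bearing = atan2(12.65, 24.55) mod 360° = 27.26° ≈ 027°.

027°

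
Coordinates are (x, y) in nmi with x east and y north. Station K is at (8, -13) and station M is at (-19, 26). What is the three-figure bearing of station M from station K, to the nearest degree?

325°

Δeast = -19 − 8 = -27.00; Δnorth = 26 − -13 = 39.00.
Bearing = atan2(Δeast, Δnorth) mod 360° = 325.30° ≈ 325°.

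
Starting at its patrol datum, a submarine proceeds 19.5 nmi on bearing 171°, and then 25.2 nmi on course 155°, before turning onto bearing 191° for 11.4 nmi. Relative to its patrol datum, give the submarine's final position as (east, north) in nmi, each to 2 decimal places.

(11.53, -53.29)

Leg 1 (171°, 19.5 nmi): east 19.5 sin 171° = 3.05, north 19.5 cos 171° = -19.26
Leg 2 (155°, 25.2 nmi): east 25.2 sin 155° = 10.65, north 25.2 cos 155° = -22.84
Leg 3 (191°, 11.4 nmi): east 11.4 sin 191° = -2.18, north 11.4 cos 191° = -11.19
Summing: 11.53 nmi east, -53.29 nmi north → (11.53, -53.29).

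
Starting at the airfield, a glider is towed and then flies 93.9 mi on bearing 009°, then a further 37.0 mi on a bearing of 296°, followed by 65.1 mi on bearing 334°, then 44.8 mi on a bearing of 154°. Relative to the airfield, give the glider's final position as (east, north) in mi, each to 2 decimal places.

Leg 1 (009°, 93.9 mi): east 93.9 sin 9° = 14.69, north 93.9 cos 9° = 92.74
Leg 2 (296°, 37.0 mi): east 37.0 sin 296° = -33.26, north 37.0 cos 296° = 16.22
Leg 3 (334°, 65.1 mi): east 65.1 sin 334° = -28.54, north 65.1 cos 334° = 58.51
Leg 4 (154°, 44.8 mi): east 44.8 sin 154° = 19.64, north 44.8 cos 154° = -40.27
Summing: -27.47 mi east, 127.21 mi north → (-27.47, 127.21).

(-27.47, 127.21)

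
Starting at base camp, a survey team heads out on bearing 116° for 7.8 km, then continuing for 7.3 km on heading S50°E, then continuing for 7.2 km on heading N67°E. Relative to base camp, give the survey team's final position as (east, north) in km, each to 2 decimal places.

Leg 1 (116°, 7.8 km): east 7.8 sin 116° = 7.01, north 7.8 cos 116° = -3.42
Leg 2 (S50°E, 7.3 km): east 7.3 sin 130° = 5.59, north 7.3 cos 130° = -4.69
Leg 3 (N67°E, 7.2 km): east 7.2 sin 67° = 6.63, north 7.2 cos 67° = 2.81
Summing: 19.23 km east, -5.30 km north → (19.23, -5.30).

(19.23, -5.30)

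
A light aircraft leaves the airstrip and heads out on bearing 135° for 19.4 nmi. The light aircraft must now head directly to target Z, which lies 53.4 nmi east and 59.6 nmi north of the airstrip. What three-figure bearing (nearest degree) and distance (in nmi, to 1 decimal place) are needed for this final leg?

Leg 1 (135°, 19.4 nmi): east 19.4 sin 135° = 13.72, north 19.4 cos 135° = -13.72
Current position: (13.72, -13.72). Target: (53.4, 59.6). Remaining: Δeast = 39.68, Δnorth = 73.32.
Bearing = atan2(39.68, 73.32) mod 360° = 28.42°; distance = √((39.68)² + (73.32)²) = 83.368 nmi.

028°, 83.4 nmi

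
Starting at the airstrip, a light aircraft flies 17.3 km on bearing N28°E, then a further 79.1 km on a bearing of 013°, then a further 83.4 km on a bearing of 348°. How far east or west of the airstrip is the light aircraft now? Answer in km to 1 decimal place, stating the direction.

8.6 km east

Leg 1 (N28°E, 17.3 km): east 17.3 sin 28° = 8.12, north 17.3 cos 28° = 15.27
Leg 2 (013°, 79.1 km): east 79.1 sin 13° = 17.79, north 79.1 cos 13° = 77.07
Leg 3 (348°, 83.4 km): east 83.4 sin 348° = -17.34, north 83.4 cos 348° = 81.58
Net east component: 8.58 km.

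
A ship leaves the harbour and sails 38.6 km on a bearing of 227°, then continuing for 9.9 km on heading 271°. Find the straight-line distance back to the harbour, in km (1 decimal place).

46.2 km

Leg 1 (227°, 38.6 km): east 38.6 sin 227° = -28.23, north 38.6 cos 227° = -26.33
Leg 2 (271°, 9.9 km): east 9.9 sin 271° = -9.90, north 9.9 cos 271° = 0.17
Net: -38.13 east, -26.15 north. Distance = √((-38.13)² + (-26.15)²) = 46.236 km.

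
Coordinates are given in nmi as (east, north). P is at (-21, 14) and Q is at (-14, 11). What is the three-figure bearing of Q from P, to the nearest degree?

Δeast = -14 − -21 = 7.00; Δnorth = 11 − 14 = -3.00.
Bearing = atan2(Δeast, Δnorth) mod 360° = 113.20° ≈ 113°.

113°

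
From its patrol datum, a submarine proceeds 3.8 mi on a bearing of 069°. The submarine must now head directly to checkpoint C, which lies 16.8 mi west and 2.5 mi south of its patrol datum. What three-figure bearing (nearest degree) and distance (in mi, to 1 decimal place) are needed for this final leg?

259°, 20.7 mi

Leg 1 (069°, 3.8 mi): east 3.8 sin 69° = 3.55, north 3.8 cos 69° = 1.36
Current position: (3.55, 1.36). Target: (-16.8, -2.5). Remaining: Δeast = -20.35, Δnorth = -3.86.
Bearing = atan2(-20.35, -3.86) mod 360° = 259.25°; distance = √((-20.35)² + (-3.86)²) = 20.711 mi.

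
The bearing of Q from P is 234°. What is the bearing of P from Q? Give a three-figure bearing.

Back-bearing = 234° − 180° = 054°.

054°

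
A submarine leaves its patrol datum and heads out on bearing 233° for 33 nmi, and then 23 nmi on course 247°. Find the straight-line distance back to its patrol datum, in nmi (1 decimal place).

55.6 nmi

Leg 1 (233°, 33 nmi): east 33 sin 233° = -26.35, north 33 cos 233° = -19.86
Leg 2 (247°, 23 nmi): east 23 sin 247° = -21.17, north 23 cos 247° = -8.99
Net: -47.53 east, -28.85 north. Distance = √((-47.53)² + (-28.85)²) = 55.596 nmi.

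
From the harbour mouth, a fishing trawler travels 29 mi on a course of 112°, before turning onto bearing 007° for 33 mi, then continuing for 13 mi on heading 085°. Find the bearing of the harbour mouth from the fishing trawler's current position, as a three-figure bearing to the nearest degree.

Leg 1 (112°, 29 mi): east 29 sin 112° = 26.89, north 29 cos 112° = -10.86
Leg 2 (007°, 33 mi): east 33 sin 7° = 4.02, north 33 cos 7° = 32.75
Leg 3 (085°, 13 mi): east 13 sin 85° = 12.95, north 13 cos 85° = 1.13
Net displacement: 43.86 east, 23.02 north. Direction back to start is (-43.86, -23.02): bearing = atan2(-43.86, -23.02) mod 360° = 242.30° ≈ 242°.

242°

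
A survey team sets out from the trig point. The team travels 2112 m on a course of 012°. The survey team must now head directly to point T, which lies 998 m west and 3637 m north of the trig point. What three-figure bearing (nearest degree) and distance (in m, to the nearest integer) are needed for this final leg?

Leg 1 (012°, 2112 m): east 2112 sin 12° = 439.11, north 2112 cos 12° = 2065.85
Current position: (439.11, 2065.85). Target: (-998, 3637). Remaining: Δeast = -1437.11, Δnorth = 1571.15.
Bearing = atan2(-1437.11, 1571.15) mod 360° = 317.55°; distance = √((-1437.11)² + (1571.15)²) = 2129.273 m.

318°, 2129 m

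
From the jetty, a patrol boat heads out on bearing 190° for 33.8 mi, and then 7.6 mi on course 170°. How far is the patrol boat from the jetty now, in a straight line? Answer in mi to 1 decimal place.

Leg 1 (190°, 33.8 mi): east 33.8 sin 190° = -5.87, north 33.8 cos 190° = -33.29
Leg 2 (170°, 7.6 mi): east 7.6 sin 170° = 1.32, north 7.6 cos 170° = -7.48
Net: -4.55 east, -40.77 north. Distance = √((-4.55)² + (-40.77)²) = 41.024 mi.

41.0 mi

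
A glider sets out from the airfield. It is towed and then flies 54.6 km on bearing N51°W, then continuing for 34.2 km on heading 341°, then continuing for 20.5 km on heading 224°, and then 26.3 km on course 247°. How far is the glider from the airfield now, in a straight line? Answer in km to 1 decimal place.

Leg 1 (N51°W, 54.6 km): east 54.6 sin 309° = -42.43, north 54.6 cos 309° = 34.36
Leg 2 (341°, 34.2 km): east 34.2 sin 341° = -11.13, north 34.2 cos 341° = 32.34
Leg 3 (224°, 20.5 km): east 20.5 sin 224° = -14.24, north 20.5 cos 224° = -14.75
Leg 4 (247°, 26.3 km): east 26.3 sin 247° = -24.21, north 26.3 cos 247° = -10.28
Net: -92.02 east, 41.67 north. Distance = √((-92.02)² + (41.67)²) = 101.014 km.

101.0 km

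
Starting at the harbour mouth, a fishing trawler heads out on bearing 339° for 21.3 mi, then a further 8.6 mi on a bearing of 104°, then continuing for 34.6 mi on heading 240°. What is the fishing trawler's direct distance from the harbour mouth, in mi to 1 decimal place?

Leg 1 (339°, 21.3 mi): east 21.3 sin 339° = -7.63, north 21.3 cos 339° = 19.89
Leg 2 (104°, 8.6 mi): east 8.6 sin 104° = 8.34, north 8.6 cos 104° = -2.08
Leg 3 (240°, 34.6 mi): east 34.6 sin 240° = -29.96, north 34.6 cos 240° = -17.30
Net: -29.25 east, 0.50 north. Distance = √((-29.25)² + (0.50)²) = 29.258 mi.

29.3 mi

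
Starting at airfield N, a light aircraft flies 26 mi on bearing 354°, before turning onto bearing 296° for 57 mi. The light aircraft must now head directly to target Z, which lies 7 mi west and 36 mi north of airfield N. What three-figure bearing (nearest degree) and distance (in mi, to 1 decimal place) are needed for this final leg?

108°, 49.2 mi

Leg 1 (354°, 26 mi): east 26 sin 354° = -2.72, north 26 cos 354° = 25.86
Leg 2 (296°, 57 mi): east 57 sin 296° = -51.23, north 57 cos 296° = 24.99
Current position: (-53.95, 50.84). Target: (-7, 36). Remaining: Δeast = 46.95, Δnorth = -14.84.
Bearing = atan2(46.95, -14.84) mod 360° = 107.55°; distance = √((46.95)² + (-14.84)²) = 49.240 mi.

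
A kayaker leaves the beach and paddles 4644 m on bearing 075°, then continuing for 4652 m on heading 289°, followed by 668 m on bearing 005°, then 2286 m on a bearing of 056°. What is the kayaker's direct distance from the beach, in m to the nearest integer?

5087 m

Leg 1 (075°, 4644 m): east 4644 sin 75° = 4485.76, north 4644 cos 75° = 1201.96
Leg 2 (289°, 4652 m): east 4652 sin 289° = -4398.55, north 4652 cos 289° = 1514.54
Leg 3 (005°, 668 m): east 668 sin 5° = 58.22, north 668 cos 5° = 665.46
Leg 4 (056°, 2286 m): east 2286 sin 56° = 1895.18, north 2286 cos 56° = 1278.31
Net: 2040.61 east, 4660.27 north. Distance = √((2040.61)² + (4660.27)²) = 5087.456 m.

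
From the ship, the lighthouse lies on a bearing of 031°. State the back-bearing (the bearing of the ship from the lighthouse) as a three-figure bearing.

211°

Back-bearing = 031° + 180° = 211°.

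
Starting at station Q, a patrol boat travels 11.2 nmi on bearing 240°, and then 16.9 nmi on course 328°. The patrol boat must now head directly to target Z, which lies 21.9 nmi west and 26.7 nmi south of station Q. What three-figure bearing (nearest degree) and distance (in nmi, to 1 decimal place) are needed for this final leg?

185°, 35.6 nmi

Leg 1 (240°, 11.2 nmi): east 11.2 sin 240° = -9.70, north 11.2 cos 240° = -5.60
Leg 2 (328°, 16.9 nmi): east 16.9 sin 328° = -8.96, north 16.9 cos 328° = 14.33
Current position: (-18.66, 8.73). Target: (-21.9, -26.7). Remaining: Δeast = -3.24, Δnorth = -35.43.
Bearing = atan2(-3.24, -35.43) mod 360° = 185.23°; distance = √((-3.24)² + (-35.43)²) = 35.580 nmi.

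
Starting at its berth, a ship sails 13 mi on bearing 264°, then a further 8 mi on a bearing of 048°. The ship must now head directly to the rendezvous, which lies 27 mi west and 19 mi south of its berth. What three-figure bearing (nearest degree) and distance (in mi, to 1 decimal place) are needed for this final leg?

Leg 1 (264°, 13 mi): east 13 sin 264° = -12.93, north 13 cos 264° = -1.36
Leg 2 (048°, 8 mi): east 8 sin 48° = 5.95, north 8 cos 48° = 5.35
Current position: (-6.98, 3.99). Target: (-27, -19). Remaining: Δeast = -20.02, Δnorth = -22.99.
Bearing = atan2(-20.02, -22.99) mod 360° = 221.04°; distance = √((-20.02)² + (-22.99)²) = 30.486 mi.

221°, 30.5 mi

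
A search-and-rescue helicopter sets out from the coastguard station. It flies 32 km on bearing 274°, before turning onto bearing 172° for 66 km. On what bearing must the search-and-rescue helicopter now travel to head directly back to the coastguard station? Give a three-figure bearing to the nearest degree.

020°

Leg 1 (274°, 32 km): east 32 sin 274° = -31.92, north 32 cos 274° = 2.23
Leg 2 (172°, 66 km): east 66 sin 172° = 9.19, north 66 cos 172° = -65.36
Net displacement: -22.74 east, -63.13 north. Direction back to start is (22.74, 63.13): bearing = atan2(22.74, 63.13) mod 360° = 19.81° ≈ 020°.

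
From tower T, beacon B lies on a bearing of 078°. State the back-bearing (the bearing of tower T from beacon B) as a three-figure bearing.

Back-bearing = 078° + 180° = 258°.

258°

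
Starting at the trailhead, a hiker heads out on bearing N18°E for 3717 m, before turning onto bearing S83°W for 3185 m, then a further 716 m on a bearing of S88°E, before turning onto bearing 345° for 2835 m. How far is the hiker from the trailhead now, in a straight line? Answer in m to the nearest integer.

6202 m

Leg 1 (N18°E, 3717 m): east 3717 sin 18° = 1148.62, north 3717 cos 18° = 3535.08
Leg 2 (S83°W, 3185 m): east 3185 sin 263° = -3161.26, north 3185 cos 263° = -388.15
Leg 3 (S88°E, 716 m): east 716 sin 92° = 715.56, north 716 cos 92° = -24.99
Leg 4 (345°, 2835 m): east 2835 sin 345° = -733.75, north 2835 cos 345° = 2738.40
Net: -2030.83 east, 5860.33 north. Distance = √((-2030.83)² + (5860.33)²) = 6202.242 m.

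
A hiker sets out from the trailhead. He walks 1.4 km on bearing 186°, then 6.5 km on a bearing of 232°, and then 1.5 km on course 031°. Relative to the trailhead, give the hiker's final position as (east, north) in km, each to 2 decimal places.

Leg 1 (186°, 1.4 km): east 1.4 sin 186° = -0.15, north 1.4 cos 186° = -1.39
Leg 2 (232°, 6.5 km): east 6.5 sin 232° = -5.12, north 6.5 cos 232° = -4.00
Leg 3 (031°, 1.5 km): east 1.5 sin 31° = 0.77, north 1.5 cos 31° = 1.29
Summing: -4.50 km east, -4.11 km north → (-4.50, -4.11).

(-4.50, -4.11)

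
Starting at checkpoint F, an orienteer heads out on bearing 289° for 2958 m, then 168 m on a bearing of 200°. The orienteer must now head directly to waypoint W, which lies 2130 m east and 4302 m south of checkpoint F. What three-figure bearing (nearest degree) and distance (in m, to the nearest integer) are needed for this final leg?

136°, 7136 m

Leg 1 (289°, 2958 m): east 2958 sin 289° = -2796.84, north 2958 cos 289° = 963.03
Leg 2 (200°, 168 m): east 168 sin 200° = -57.46, north 168 cos 200° = -157.87
Current position: (-2854.30, 805.16). Target: (2130, -4302). Remaining: Δeast = 4984.30, Δnorth = -5107.16.
Bearing = atan2(4984.30, -5107.16) mod 360° = 135.70°; distance = √((4984.30)² + (-5107.16)²) = 7136.273 m.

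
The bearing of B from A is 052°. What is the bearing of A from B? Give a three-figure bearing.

Back-bearing = 052° + 180° = 232°.

232°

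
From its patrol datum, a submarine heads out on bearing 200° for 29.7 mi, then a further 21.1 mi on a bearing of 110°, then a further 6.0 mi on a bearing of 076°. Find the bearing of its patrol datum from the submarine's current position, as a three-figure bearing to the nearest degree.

335°

Leg 1 (200°, 29.7 mi): east 29.7 sin 200° = -10.16, north 29.7 cos 200° = -27.91
Leg 2 (110°, 21.1 mi): east 21.1 sin 110° = 19.83, north 21.1 cos 110° = -7.22
Leg 3 (076°, 6.0 mi): east 6.0 sin 76° = 5.82, north 6.0 cos 76° = 1.45
Net displacement: 15.49 east, -33.67 north. Direction back to start is (-15.49, 33.67): bearing = atan2(-15.49, 33.67) mod 360° = 335.30° ≈ 335°.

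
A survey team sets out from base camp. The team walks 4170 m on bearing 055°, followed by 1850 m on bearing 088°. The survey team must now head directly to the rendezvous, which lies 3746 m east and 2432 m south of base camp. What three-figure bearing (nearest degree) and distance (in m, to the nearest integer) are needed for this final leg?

Leg 1 (055°, 4170 m): east 4170 sin 55° = 3415.86, north 4170 cos 55° = 2391.81
Leg 2 (088°, 1850 m): east 1850 sin 88° = 1848.87, north 1850 cos 88° = 64.56
Current position: (5264.74, 2456.38). Target: (3746, -2432). Remaining: Δeast = -1518.74, Δnorth = -4888.38.
Bearing = atan2(-1518.74, -4888.38) mod 360° = 197.26°; distance = √((-1518.74)² + (-4888.38)²) = 5118.867 m.

197°, 5119 m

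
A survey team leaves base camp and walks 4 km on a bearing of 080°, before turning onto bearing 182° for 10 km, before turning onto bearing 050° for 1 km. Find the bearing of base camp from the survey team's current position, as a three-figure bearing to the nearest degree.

Leg 1 (080°, 4 km): east 4 sin 80° = 3.94, north 4 cos 80° = 0.69
Leg 2 (182°, 10 km): east 10 sin 182° = -0.35, north 10 cos 182° = -9.99
Leg 3 (050°, 1 km): east 1 sin 50° = 0.77, north 1 cos 50° = 0.64
Net displacement: 4.36 east, -8.66 north. Direction back to start is (-4.36, 8.66): bearing = atan2(-4.36, 8.66) mod 360° = 333.29° ≈ 333°.

333°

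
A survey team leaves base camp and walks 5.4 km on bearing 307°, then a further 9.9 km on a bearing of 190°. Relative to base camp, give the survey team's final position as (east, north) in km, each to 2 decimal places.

Leg 1 (307°, 5.4 km): east 5.4 sin 307° = -4.31, north 5.4 cos 307° = 3.25
Leg 2 (190°, 9.9 km): east 9.9 sin 190° = -1.72, north 9.9 cos 190° = -9.75
Summing: -6.03 km east, -6.50 km north → (-6.03, -6.50).

(-6.03, -6.50)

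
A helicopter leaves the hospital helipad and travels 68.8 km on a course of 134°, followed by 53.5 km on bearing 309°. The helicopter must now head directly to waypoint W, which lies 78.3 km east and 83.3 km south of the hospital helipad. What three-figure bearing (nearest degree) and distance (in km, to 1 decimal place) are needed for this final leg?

135°, 98.7 km

Leg 1 (134°, 68.8 km): east 68.8 sin 134° = 49.49, north 68.8 cos 134° = -47.79
Leg 2 (309°, 53.5 km): east 53.5 sin 309° = -41.58, north 53.5 cos 309° = 33.67
Current position: (7.91, -14.12). Target: (78.3, -83.3). Remaining: Δeast = 70.39, Δnorth = -69.18.
Bearing = atan2(70.39, -69.18) mod 360° = 134.50°; distance = √((70.39)² + (-69.18)²) = 98.690 km.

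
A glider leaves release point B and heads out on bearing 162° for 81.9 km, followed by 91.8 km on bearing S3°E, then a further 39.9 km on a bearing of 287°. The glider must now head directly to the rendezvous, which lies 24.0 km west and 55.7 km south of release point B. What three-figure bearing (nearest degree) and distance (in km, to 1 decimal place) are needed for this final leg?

Leg 1 (162°, 81.9 km): east 81.9 sin 162° = 25.31, north 81.9 cos 162° = -77.89
Leg 2 (S3°E, 91.8 km): east 91.8 sin 177° = 4.80, north 91.8 cos 177° = -91.67
Leg 3 (287°, 39.9 km): east 39.9 sin 287° = -38.16, north 39.9 cos 287° = 11.67
Current position: (-8.04, -157.90). Target: (-24.0, -55.7). Remaining: Δeast = -15.96, Δnorth = 102.20.
Bearing = atan2(-15.96, 102.20) mod 360° = 351.13°; distance = √((-15.96)² + (102.20)²) = 103.438 km.

351°, 103.4 km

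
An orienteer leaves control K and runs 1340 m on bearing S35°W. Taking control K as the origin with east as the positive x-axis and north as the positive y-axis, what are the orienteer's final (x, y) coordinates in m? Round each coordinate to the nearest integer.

(-769, -1098)

Leg 1 (S35°W, 1340 m): east 1340 sin 215° = -768.59, north 1340 cos 215° = -1097.66
Summing: -768.59 m east, -1097.66 m north → (-769, -1098).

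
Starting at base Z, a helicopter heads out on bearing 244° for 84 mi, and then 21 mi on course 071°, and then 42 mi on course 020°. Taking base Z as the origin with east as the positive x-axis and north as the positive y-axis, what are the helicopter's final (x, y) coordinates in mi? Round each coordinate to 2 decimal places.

Leg 1 (244°, 84 mi): east 84 sin 244° = -75.50, north 84 cos 244° = -36.82
Leg 2 (071°, 21 mi): east 21 sin 71° = 19.86, north 21 cos 71° = 6.84
Leg 3 (020°, 42 mi): east 42 sin 20° = 14.36, north 42 cos 20° = 39.47
Summing: -41.28 mi east, 9.48 mi north → (-41.28, 9.48).

(-41.28, 9.48)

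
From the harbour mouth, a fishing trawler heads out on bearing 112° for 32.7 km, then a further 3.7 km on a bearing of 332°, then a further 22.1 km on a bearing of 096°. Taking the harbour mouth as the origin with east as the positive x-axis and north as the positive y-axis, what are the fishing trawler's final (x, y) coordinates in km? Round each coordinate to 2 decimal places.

(50.56, -11.29)

Leg 1 (112°, 32.7 km): east 32.7 sin 112° = 30.32, north 32.7 cos 112° = -12.25
Leg 2 (332°, 3.7 km): east 3.7 sin 332° = -1.74, north 3.7 cos 332° = 3.27
Leg 3 (096°, 22.1 km): east 22.1 sin 96° = 21.98, north 22.1 cos 96° = -2.31
Summing: 50.56 km east, -11.29 km north → (50.56, -11.29).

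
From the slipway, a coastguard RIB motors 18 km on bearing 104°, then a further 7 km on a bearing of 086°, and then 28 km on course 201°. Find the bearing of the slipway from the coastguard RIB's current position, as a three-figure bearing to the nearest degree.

334°

Leg 1 (104°, 18 km): east 18 sin 104° = 17.47, north 18 cos 104° = -4.35
Leg 2 (086°, 7 km): east 7 sin 86° = 6.98, north 7 cos 86° = 0.49
Leg 3 (201°, 28 km): east 28 sin 201° = -10.03, north 28 cos 201° = -26.14
Net displacement: 14.41 east, -30.01 north. Direction back to start is (-14.41, 30.01): bearing = atan2(-14.41, 30.01) mod 360° = 334.34° ≈ 334°.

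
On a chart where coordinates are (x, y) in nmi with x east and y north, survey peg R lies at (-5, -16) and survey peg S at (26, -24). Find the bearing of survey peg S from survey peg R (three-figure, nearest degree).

Δeast = 26 − -5 = 31.00; Δnorth = -24 − -16 = -8.00.
Bearing = atan2(Δeast, Δnorth) mod 360° = 104.47° ≈ 104°.

104°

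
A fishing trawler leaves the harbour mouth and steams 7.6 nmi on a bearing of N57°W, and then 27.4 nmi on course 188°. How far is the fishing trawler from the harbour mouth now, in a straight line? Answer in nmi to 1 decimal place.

25.1 nmi

Leg 1 (N57°W, 7.6 nmi): east 7.6 sin 303° = -6.37, north 7.6 cos 303° = 4.14
Leg 2 (188°, 27.4 nmi): east 27.4 sin 188° = -3.81, north 27.4 cos 188° = -27.13
Net: -10.19 east, -22.99 north. Distance = √((-10.19)² + (-22.99)²) = 25.150 nmi.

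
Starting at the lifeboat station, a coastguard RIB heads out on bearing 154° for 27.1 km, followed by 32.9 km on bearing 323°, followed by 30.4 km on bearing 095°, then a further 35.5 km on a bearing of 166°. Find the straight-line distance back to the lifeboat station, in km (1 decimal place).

Leg 1 (154°, 27.1 km): east 27.1 sin 154° = 11.88, north 27.1 cos 154° = -24.36
Leg 2 (323°, 32.9 km): east 32.9 sin 323° = -19.80, north 32.9 cos 323° = 26.28
Leg 3 (095°, 30.4 km): east 30.4 sin 95° = 30.28, north 30.4 cos 95° = -2.65
Leg 4 (166°, 35.5 km): east 35.5 sin 166° = 8.59, north 35.5 cos 166° = -34.45
Net: 30.95 east, -35.18 north. Distance = √((30.95)² + (-35.18)²) = 46.856 km.

46.9 km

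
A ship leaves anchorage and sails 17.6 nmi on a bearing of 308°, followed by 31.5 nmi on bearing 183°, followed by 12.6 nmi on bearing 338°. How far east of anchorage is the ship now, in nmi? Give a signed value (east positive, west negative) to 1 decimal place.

-20.2 nmi

Leg 1 (308°, 17.6 nmi): east 17.6 sin 308° = -13.87, north 17.6 cos 308° = 10.84
Leg 2 (183°, 31.5 nmi): east 31.5 sin 183° = -1.65, north 31.5 cos 183° = -31.46
Leg 3 (338°, 12.6 nmi): east 12.6 sin 338° = -4.72, north 12.6 cos 338° = 11.68
Net east component: -20.24 nmi.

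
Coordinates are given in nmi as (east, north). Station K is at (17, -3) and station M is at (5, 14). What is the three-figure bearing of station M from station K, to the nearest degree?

Δeast = 5 − 17 = -12.00; Δnorth = 14 − -3 = 17.00.
Bearing = atan2(Δeast, Δnorth) mod 360° = 324.78° ≈ 325°.

325°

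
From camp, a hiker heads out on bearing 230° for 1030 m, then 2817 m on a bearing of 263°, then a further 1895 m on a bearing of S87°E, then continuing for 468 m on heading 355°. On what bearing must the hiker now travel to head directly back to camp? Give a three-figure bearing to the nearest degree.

Leg 1 (230°, 1030 m): east 1030 sin 230° = -789.03, north 1030 cos 230° = -662.07
Leg 2 (263°, 2817 m): east 2817 sin 263° = -2796.00, north 2817 cos 263° = -343.31
Leg 3 (S87°E, 1895 m): east 1895 sin 93° = 1892.40, north 1895 cos 93° = -99.18
Leg 4 (355°, 468 m): east 468 sin 355° = -40.79, north 468 cos 355° = 466.22
Net displacement: -1733.41 east, -638.33 north. Direction back to start is (1733.41, 638.33): bearing = atan2(1733.41, 638.33) mod 360° = 69.78° ≈ 070°.

070°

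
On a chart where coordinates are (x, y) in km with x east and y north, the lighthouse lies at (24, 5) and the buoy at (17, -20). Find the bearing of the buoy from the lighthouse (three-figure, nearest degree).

196°

Δeast = 17 − 24 = -7.00; Δnorth = -20 − 5 = -25.00.
Bearing = atan2(Δeast, Δnorth) mod 360° = 195.64° ≈ 196°.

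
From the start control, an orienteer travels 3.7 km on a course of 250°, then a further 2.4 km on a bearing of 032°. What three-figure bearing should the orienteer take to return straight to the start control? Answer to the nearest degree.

109°

Leg 1 (250°, 3.7 km): east 3.7 sin 250° = -3.48, north 3.7 cos 250° = -1.27
Leg 2 (032°, 2.4 km): east 2.4 sin 32° = 1.27, north 2.4 cos 32° = 2.04
Net displacement: -2.21 east, 0.77 north. Direction back to start is (2.21, -0.77): bearing = atan2(2.21, -0.77) mod 360° = 109.25° ≈ 109°.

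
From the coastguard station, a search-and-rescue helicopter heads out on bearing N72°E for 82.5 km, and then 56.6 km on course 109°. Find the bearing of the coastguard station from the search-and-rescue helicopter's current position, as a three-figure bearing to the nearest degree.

Leg 1 (N72°E, 82.5 km): east 82.5 sin 72° = 78.46, north 82.5 cos 72° = 25.49
Leg 2 (109°, 56.6 km): east 56.6 sin 109° = 53.52, north 56.6 cos 109° = -18.43
Net displacement: 131.98 east, 7.07 north. Direction back to start is (-131.98, -7.07): bearing = atan2(-131.98, -7.07) mod 360° = 266.94° ≈ 267°.

267°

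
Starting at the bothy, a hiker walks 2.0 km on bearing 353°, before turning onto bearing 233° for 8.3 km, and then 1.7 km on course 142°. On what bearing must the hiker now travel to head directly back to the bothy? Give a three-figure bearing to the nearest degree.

053°

Leg 1 (353°, 2.0 km): east 2.0 sin 353° = -0.24, north 2.0 cos 353° = 1.99
Leg 2 (233°, 8.3 km): east 8.3 sin 233° = -6.63, north 8.3 cos 233° = -5.00
Leg 3 (142°, 1.7 km): east 1.7 sin 142° = 1.05, north 1.7 cos 142° = -1.34
Net displacement: -5.83 east, -4.35 north. Direction back to start is (5.83, 4.35): bearing = atan2(5.83, 4.35) mod 360° = 53.25° ≈ 053°.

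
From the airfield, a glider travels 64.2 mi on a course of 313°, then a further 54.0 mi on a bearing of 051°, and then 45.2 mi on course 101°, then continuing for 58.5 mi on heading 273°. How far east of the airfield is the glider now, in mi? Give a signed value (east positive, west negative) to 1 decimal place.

-19.0 mi

Leg 1 (313°, 64.2 mi): east 64.2 sin 313° = -46.95, north 64.2 cos 313° = 43.78
Leg 2 (051°, 54.0 mi): east 54.0 sin 51° = 41.97, north 54.0 cos 51° = 33.98
Leg 3 (101°, 45.2 mi): east 45.2 sin 101° = 44.37, north 45.2 cos 101° = -8.62
Leg 4 (273°, 58.5 mi): east 58.5 sin 273° = -58.42, north 58.5 cos 273° = 3.06
Net east component: -19.04 mi.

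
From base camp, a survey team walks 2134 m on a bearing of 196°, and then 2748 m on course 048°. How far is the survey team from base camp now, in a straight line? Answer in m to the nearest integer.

Leg 1 (196°, 2134 m): east 2134 sin 196° = -588.21, north 2134 cos 196° = -2051.33
Leg 2 (048°, 2748 m): east 2748 sin 48° = 2042.16, north 2748 cos 48° = 1838.77
Net: 1453.95 east, -212.56 north. Distance = √((1453.95)² + (-212.56)²) = 1469.408 m.

1469 m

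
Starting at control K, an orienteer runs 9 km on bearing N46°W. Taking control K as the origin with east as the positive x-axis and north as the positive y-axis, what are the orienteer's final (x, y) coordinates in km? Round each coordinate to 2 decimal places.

(-6.47, 6.25)

Leg 1 (N46°W, 9 km): east 9 sin 314° = -6.47, north 9 cos 314° = 6.25
Summing: -6.47 km east, 6.25 km north → (-6.47, 6.25).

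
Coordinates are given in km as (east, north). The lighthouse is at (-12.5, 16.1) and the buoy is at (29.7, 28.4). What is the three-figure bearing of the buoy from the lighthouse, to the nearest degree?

074°

Δeast = 29.7 − -12.5 = 42.20; Δnorth = 28.4 − 16.1 = 12.30.
Bearing = atan2(Δeast, Δnorth) mod 360° = 73.75° ≈ 074°.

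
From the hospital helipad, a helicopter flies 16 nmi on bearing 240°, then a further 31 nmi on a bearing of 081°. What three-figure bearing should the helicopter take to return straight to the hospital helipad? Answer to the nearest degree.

281°

Leg 1 (240°, 16 nmi): east 16 sin 240° = -13.86, north 16 cos 240° = -8.00
Leg 2 (081°, 31 nmi): east 31 sin 81° = 30.62, north 31 cos 81° = 4.85
Net displacement: 16.76 east, -3.15 north. Direction back to start is (-16.76, 3.15): bearing = atan2(-16.76, 3.15) mod 360° = 280.64° ≈ 281°.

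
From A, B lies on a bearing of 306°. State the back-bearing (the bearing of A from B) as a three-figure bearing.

Back-bearing = 306° − 180° = 126°.

126°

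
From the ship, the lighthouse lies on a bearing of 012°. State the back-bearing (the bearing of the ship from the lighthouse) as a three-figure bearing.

192°

Back-bearing = 012° + 180° = 192°.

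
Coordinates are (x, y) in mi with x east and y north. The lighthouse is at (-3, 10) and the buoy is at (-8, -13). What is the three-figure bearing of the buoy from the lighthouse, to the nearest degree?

Δeast = -8 − -3 = -5.00; Δnorth = -13 − 10 = -23.00.
Bearing = atan2(Δeast, Δnorth) mod 360° = 192.26° ≈ 192°.

192°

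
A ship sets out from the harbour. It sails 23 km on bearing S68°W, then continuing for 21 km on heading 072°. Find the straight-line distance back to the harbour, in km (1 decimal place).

Leg 1 (S68°W, 23 km): east 23 sin 248° = -21.33, north 23 cos 248° = -8.62
Leg 2 (072°, 21 km): east 21 sin 72° = 19.97, north 21 cos 72° = 6.49
Net: -1.35 east, -2.13 north. Distance = √((-1.35)² + (-2.13)²) = 2.521 km.

2.5 km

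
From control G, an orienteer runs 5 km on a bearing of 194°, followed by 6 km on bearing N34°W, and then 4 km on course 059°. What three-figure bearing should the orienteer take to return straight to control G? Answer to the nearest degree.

Leg 1 (194°, 5 km): east 5 sin 194° = -1.21, north 5 cos 194° = -4.85
Leg 2 (N34°W, 6 km): east 6 sin 326° = -3.36, north 6 cos 326° = 4.97
Leg 3 (059°, 4 km): east 4 sin 59° = 3.43, north 4 cos 59° = 2.06
Net displacement: -1.14 east, 2.18 north. Direction back to start is (1.14, -2.18): bearing = atan2(1.14, -2.18) mod 360° = 152.51° ≈ 153°.

153°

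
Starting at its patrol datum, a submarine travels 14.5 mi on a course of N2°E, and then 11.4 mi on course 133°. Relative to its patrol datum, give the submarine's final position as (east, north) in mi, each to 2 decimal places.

(8.84, 6.72)

Leg 1 (N2°E, 14.5 mi): east 14.5 sin 2° = 0.51, north 14.5 cos 2° = 14.49
Leg 2 (133°, 11.4 mi): east 11.4 sin 133° = 8.34, north 11.4 cos 133° = -7.77
Summing: 8.84 mi east, 6.72 mi north → (8.84, 6.72).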